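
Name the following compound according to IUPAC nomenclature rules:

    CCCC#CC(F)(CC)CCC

6-ethyl-6-fluoronon-4-yne

The longest chain bearing the multiple bond is 9 carbons long (nonane).
A C≡C triple bond in the chain gives the infix -yne-.
Number the chain so that numbering from this end puts the triple bond at C-4 rather than C-5.
With this numbering: the triple bond between C-4 and C-5; an ethyl group at C-6; a fluoro group at C-6.
Substituent prefixes are cited in alphabetical order (multiplying prefixes like di-/tri- are ignored for ordering).
Putting it together: 6-ethyl-6-fluoronon-4-yne.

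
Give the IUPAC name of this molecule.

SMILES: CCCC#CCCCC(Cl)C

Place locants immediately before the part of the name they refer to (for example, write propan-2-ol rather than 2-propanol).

The longest carbon chain that includes the multiple bond has 10 carbons, so the parent hydride is decane.
A C≡C triple bond in the chain gives the infix -yne-.
Choose the numbering such that numbering from this end puts the triple bond at C-4 rather than C-6.
This places the triple bond between C-4 and C-5; a chloro group at C-9.
Putting it together: 9-chlorodec-4-yne.

9-chlorodec-4-yne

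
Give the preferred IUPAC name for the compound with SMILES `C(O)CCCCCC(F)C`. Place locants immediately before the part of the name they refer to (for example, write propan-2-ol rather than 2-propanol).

7-fluorooctan-1-ol

The longest carbon chain that includes the –OH group has 8 carbons, so the parent hydride is octane.
The principal characteristic group is an alcohol (–OH), named with the suffix -ol.
Choose the numbering such that numbering from this end puts the hydroxyl group at C-1 rather than C-8.
This places the hydroxyl at C-1; a fluoro group at C-7.
Putting it together: 7-fluorooctan-1-ol.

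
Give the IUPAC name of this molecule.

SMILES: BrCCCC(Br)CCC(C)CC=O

The longest chain bearing the –CHO group is 9 carbons long (nonane).
The highest-priority functional group is an aldehyde (terminal –CHO), so the name ends in -al.
Number the chain so that the aldehyde carbon is C-1 by definition.
This places bromo groups at C-6 and C-9; a methyl group at C-3.
The substituents are ordered alphabetically, ignoring any di-/tri- multipliers.
The name is 6,9-dibromo-3-methylnonanal.

6,9-dibromo-3-methylnonanal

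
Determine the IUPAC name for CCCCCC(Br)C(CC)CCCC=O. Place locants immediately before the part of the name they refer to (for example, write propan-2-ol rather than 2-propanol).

6-bromo-5-ethylundecanal

The longest chain bearing the –CHO group is 11 carbons long (undecane).
The highest-priority functional group is an aldehyde (terminal –CHO), so the name ends in -al.
Number the chain so that the aldehyde carbon is C-1 by definition.
With this numbering: a bromo group at C-6; an ethyl group at C-5.
Substituent prefixes are cited in alphabetical order (multiplying prefixes like di-/tri- are ignored for ordering).
The name is 6-bromo-5-ethylundecanal.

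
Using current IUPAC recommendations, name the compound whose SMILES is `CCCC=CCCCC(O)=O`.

non-5-enoic acid

The longest carbon chain that includes the –COOH group and the multiple bond has 9 carbons, so the parent hydride is nonane.
The highest-priority functional group is a carboxylic acid (terminal –COOH), so the name ends in -oic acid.
A C=C double bond in the chain gives the infix -ene-.
The numbering direction is chosen so that the carboxylic acid carbon is C-1 by definition.
With this numbering: the double bond between C-5 and C-6.
Assembling the pieces gives non-5-enoic acid.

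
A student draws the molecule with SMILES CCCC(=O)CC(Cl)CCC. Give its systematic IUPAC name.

The longest chain bearing the carbonyl is 9 carbons long (nonane).
A ketone (C=O on an internal carbon) is the principal characteristic group, giving the suffix -one.
The numbering direction is chosen so that numbering from this end puts the carbonyl group at C-4 rather than C-6.
With this numbering: the carbonyl at C-4; a chloro group at C-6.
Putting it together: 6-chlorononan-4-one.

6-chlorononan-4-one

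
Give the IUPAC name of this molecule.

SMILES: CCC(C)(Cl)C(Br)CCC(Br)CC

The parent chain contains 9 carbons (nonane).
The numbering direction is chosen so that the substituent locant set {3,3,4,7} is lower than {3,6,7,7} at the first point of difference.
With this numbering: bromo groups at C-4 and C-7; a chloro group at C-3; a methyl group at C-3.
Prefixes are listed alphabetically: bromo, chloro, methyl.
Putting it together: 4,7-dibromo-3-chloro-3-methylnonane.

4,7-dibromo-3-chloro-3-methylnonane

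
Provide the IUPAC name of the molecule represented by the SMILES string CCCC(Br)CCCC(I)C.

6-bromo-2-iodononane

The longest carbon chain is 9 atoms: the parent is nonane.
Number the chain so that the substituent locant set {2,6} is lower than {4,8} at the first point of difference.
This places a bromo group at C-6; an iodo group at C-2.
Prefixes are listed alphabetically: bromo, iodo.
Assembling the pieces gives 6-bromo-2-iodononane.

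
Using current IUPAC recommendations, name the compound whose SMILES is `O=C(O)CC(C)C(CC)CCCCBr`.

Counting along the main chain through the –COOH group gives 8 carbons: the parent is octane.
The highest-priority functional group is a carboxylic acid (terminal –COOH), so the name ends in -oic acid.
Number the chain so that the carboxylic acid carbon is C-1 by definition.
With this numbering: a bromo group at C-8; an ethyl group at C-4; a methyl group at C-3.
Substituent prefixes are cited in alphabetical order (multiplying prefixes like di-/tri- are ignored for ordering).
Assembling the pieces gives 8-bromo-4-ethyl-3-methyloctanoic acid.

8-bromo-4-ethyl-3-methyloctanoic acid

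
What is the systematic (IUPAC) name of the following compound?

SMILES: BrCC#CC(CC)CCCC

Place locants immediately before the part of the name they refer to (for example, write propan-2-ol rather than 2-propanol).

The longest carbon chain that includes the multiple bond has 8 carbons, so the parent hydride is octane.
There is one C≡C triple bond, indicated by the ending -yne.
Choose the numbering such that numbering from this end puts the triple bond at C-2 rather than C-6.
With this numbering: the triple bond between C-2 and C-3; a bromo group at C-1; an ethyl group at C-4.
Substituent prefixes are cited in alphabetical order (multiplying prefixes like di-/tri- are ignored for ordering).
Putting it together: 1-bromo-4-ethyloct-2-yne.

1-bromo-4-ethyloct-2-yne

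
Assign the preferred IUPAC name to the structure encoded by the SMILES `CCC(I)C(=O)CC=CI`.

Counting along the main chain through the carbonyl and the multiple bond gives 7 carbons: the parent is heptane.
A ketone (C=O on an internal carbon) is the principal characteristic group, giving the suffix -one.
A C=C double bond in the chain gives the infix -ene-.
The numbering direction is chosen so that numbering from this end puts the double bond at C-1 rather than C-6.
This places the carbonyl at C-4; the double bond between C-1 and C-2; iodo groups at C-1 and C-5.
The name is 1,5-diiodohept-1-en-4-one.

1,5-diiodohept-1-en-4-one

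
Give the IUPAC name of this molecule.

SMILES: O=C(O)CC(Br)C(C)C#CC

3-bromo-4-methylhept-5-ynoic acid

Counting along the main chain through the –COOH group and the multiple bond gives 7 carbons: the parent is heptane.
The principal characteristic group is a carboxylic acid (terminal –COOH), named with the suffix -oic acid.
A C≡C triple bond in the chain gives the infix -yne-.
Choose the numbering such that the carboxylic acid carbon is C-1 by definition.
That gives the triple bond between C-5 and C-6; a bromo group at C-3; a methyl group at C-4.
Substituent prefixes are cited in alphabetical order (multiplying prefixes like di-/tri- are ignored for ordering).
The name is 3-bromo-4-methylhept-5-ynoic acid.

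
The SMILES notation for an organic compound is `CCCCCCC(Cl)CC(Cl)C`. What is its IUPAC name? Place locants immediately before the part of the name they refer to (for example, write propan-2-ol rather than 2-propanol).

2,4-dichlorodecane

The longest continuous carbon chain has 10 atoms, so the parent hydride is decane.
The numbering direction is chosen so that the substituent locant set {2,4} is lower than {7,9} at the first point of difference.
With this numbering: chloro groups at C-2 and C-4.
Assembling the pieces gives 2,4-dichlorodecane.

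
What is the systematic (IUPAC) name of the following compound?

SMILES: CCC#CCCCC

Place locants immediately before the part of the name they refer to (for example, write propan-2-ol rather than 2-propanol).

oct-3-yne

The longest carbon chain that includes the multiple bond has 8 carbons, so the parent hydride is octane.
A C≡C triple bond in the chain gives the infix -yne-.
The numbering direction is chosen so that numbering from this end puts the triple bond at C-3 rather than C-5.
This places the triple bond between C-3 and C-4.
The name is oct-3-yne.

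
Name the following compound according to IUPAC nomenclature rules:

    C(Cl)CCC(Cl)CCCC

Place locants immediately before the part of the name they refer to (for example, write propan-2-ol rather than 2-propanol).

The longest continuous carbon chain has 8 atoms, so the parent hydride is octane.
Choose the numbering such that the substituent locant set {1,4} is lower than {5,8} at the first point of difference.
This places chloro groups at C-1 and C-4.
Putting it together: 1,4-dichlorooctane.

1,4-dichlorooctane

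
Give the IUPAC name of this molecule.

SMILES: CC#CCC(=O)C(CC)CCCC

6-ethyldec-2-yn-5-one

Counting along the main chain through the carbonyl and the multiple bond gives 10 carbons: the parent is decane.
A ketone (C=O on an internal carbon) is the principal characteristic group, giving the suffix -one.
The chain contains a C≡C triple bond, so the unsaturation ending is -yne.
The numbering direction is chosen so that numbering from this end puts the carbonyl group at C-5 rather than C-6.
This places the carbonyl at C-5; the triple bond between C-2 and C-3; an ethyl group at C-6.
Assembling the pieces gives 6-ethyldec-2-yn-5-one.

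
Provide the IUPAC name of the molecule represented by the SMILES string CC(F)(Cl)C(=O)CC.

2-chloro-2-fluoropentan-3-one

The longest chain bearing the carbonyl is 5 carbons long (pentane).
The highest-priority functional group is a ketone (C=O on an internal carbon), so the name ends in -one.
Number the chain so that the substituent locant set {2,2} is lower than {4,4} at the first point of difference.
This places the carbonyl at C-3; a chloro group at C-2; a fluoro group at C-2.
The substituents are ordered alphabetically, ignoring any di-/tri- multipliers.
The name is 2-chloro-2-fluoropentan-3-one.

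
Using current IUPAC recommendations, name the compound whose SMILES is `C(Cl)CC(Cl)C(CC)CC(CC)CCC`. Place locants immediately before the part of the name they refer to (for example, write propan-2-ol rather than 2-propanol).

1,3-dichloro-4,6-diethylnonane

The longest continuous carbon chain has 9 atoms, so the parent hydride is nonane.
Choose the numbering such that the substituent locant set {1,3,4,6} is lower than {4,6,7,9} at the first point of difference.
That gives chloro groups at C-1 and C-3; ethyl groups at C-4 and C-6.
The substituents are ordered alphabetically, ignoring any di-/tri- multipliers.
Assembling the pieces gives 1,3-dichloro-4,6-diethylnonane.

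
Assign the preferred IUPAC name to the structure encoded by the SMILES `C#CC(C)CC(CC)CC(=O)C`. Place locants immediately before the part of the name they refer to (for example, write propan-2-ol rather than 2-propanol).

4-ethyl-6-methyloct-7-yn-2-one

Counting along the main chain through the carbonyl and the multiple bond gives 8 carbons: the parent is octane.
The highest-priority functional group is a ketone (C=O on an internal carbon), so the name ends in -one.
A C≡C triple bond in the chain gives the infix -yne-.
Choose the numbering such that numbering from this end puts the carbonyl group at C-2 rather than C-7.
This places the carbonyl at C-2; the triple bond between C-7 and C-8; an ethyl group at C-4; a methyl group at C-6.
The substituents are ordered alphabetically, ignoring any di-/tri- multipliers.
The name is 4-ethyl-6-methyloct-7-yn-2-one.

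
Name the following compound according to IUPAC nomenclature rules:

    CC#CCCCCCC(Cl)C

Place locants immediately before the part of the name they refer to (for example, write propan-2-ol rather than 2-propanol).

9-chlorodec-2-yne

The longest carbon chain that includes the multiple bond has 10 carbons, so the parent hydride is decane.
There is one C≡C triple bond, indicated by the ending -yne.
Choose the numbering such that numbering from this end puts the triple bond at C-2 rather than C-8.
With this numbering: the triple bond between C-2 and C-3; a chloro group at C-9.
Assembling the pieces gives 9-chlorodec-2-yne.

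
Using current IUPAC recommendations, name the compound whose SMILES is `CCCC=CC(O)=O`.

hex-2-enoic acid

The longest chain bearing the –COOH group and the multiple bond is 6 carbons long (hexane).
A carboxylic acid (terminal –COOH) is the principal characteristic group, giving the suffix -oic acid.
A C=C double bond in the chain gives the infix -ene-.
Number the chain so that the carboxylic acid carbon is C-1 by definition.
This places the double bond between C-2 and C-3.
Assembling the pieces gives hex-2-enoic acid.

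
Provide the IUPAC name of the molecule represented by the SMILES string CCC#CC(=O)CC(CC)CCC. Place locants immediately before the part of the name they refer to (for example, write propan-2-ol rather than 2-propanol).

The longest chain bearing the carbonyl and the multiple bond is 10 carbons long (decane).
The principal characteristic group is a ketone (C=O on an internal carbon), named with the suffix -one.
A C≡C triple bond in the chain gives the infix -yne-.
Choose the numbering such that numbering from this end puts the carbonyl group at C-5 rather than C-6.
That gives the carbonyl at C-5; the triple bond between C-3 and C-4; an ethyl group at C-7.
Putting it together: 7-ethyldec-3-yn-5-one.

7-ethyldec-3-yn-5-one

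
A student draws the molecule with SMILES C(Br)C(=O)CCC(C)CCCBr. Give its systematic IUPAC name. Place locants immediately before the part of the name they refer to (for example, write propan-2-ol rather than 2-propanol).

1,8-dibromo-5-methyloctan-2-one

The longest chain bearing the carbonyl is 8 carbons long (octane).
The highest-priority functional group is a ketone (C=O on an internal carbon), so the name ends in -one.
The numbering direction is chosen so that numbering from this end puts the carbonyl group at C-2 rather than C-7.
That gives the carbonyl at C-2; bromo groups at C-1 and C-8; a methyl group at C-5.
Prefixes are listed alphabetically: bromo, methyl.
The name is 1,8-dibromo-5-methyloctan-2-one.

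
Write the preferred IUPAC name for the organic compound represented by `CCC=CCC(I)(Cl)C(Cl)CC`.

Counting along the main chain through the multiple bond gives 9 carbons: the parent is nonane.
A C=C double bond in the chain gives the infix -ene-.
The numbering direction is chosen so that numbering from this end puts the double bond at C-3 rather than C-6.
With this numbering: the double bond between C-3 and C-4; chloro groups at C-6 and C-7; an iodo group at C-6.
Substituent prefixes are cited in alphabetical order (multiplying prefixes like di-/tri- are ignored for ordering).
Assembling the pieces gives 6,7-dichloro-6-iodonon-3-ene.

6,7-dichloro-6-iodonon-3-ene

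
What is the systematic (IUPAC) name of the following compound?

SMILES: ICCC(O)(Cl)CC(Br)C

5-bromo-3-chloro-1-iodohexan-3-ol

The longest carbon chain that includes the –OH group has 6 carbons, so the parent hydride is hexane.
The principal characteristic group is an alcohol (–OH), named with the suffix -ol.
Choose the numbering such that numbering from this end puts the hydroxyl group at C-3 rather than C-4.
That gives the hydroxyl at C-3; a bromo group at C-5; a chloro group at C-3; an iodo group at C-1.
Substituent prefixes are cited in alphabetical order (multiplying prefixes like di-/tri- are ignored for ordering).
Assembling the pieces gives 5-bromo-3-chloro-1-iodohexan-3-ol.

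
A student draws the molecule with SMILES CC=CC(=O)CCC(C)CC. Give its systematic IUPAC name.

7-methylnon-2-en-4-one

The longest carbon chain that includes the carbonyl and the multiple bond has 9 carbons, so the parent hydride is nonane.
A ketone (C=O on an internal carbon) is the principal characteristic group, giving the suffix -one.
The chain contains a C=C double bond, so the unsaturation ending is -ene.
Choose the numbering such that numbering from this end puts the carbonyl group at C-4 rather than C-6.
That gives the carbonyl at C-4; the double bond between C-2 and C-3; a methyl group at C-7.
The name is 7-methylnon-2-en-4-one.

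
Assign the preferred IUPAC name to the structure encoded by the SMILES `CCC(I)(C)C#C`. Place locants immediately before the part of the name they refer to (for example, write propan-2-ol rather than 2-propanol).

The longest chain bearing the multiple bond is 5 carbons long (pentane).
There is one C≡C triple bond, indicated by the ending -yne.
The numbering direction is chosen so that numbering from this end puts the triple bond at C-1 rather than C-4.
That gives the triple bond between C-1 and C-2; an iodo group at C-3; a methyl group at C-3.
The substituents are ordered alphabetically, ignoring any di-/tri- multipliers.
The name is 3-iodo-3-methylpent-1-yne.

3-iodo-3-methylpent-1-yne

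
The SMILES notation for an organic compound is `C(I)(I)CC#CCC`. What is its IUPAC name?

1,1-diiodohex-3-yne

The longest carbon chain that includes the multiple bond has 6 carbons, so the parent hydride is hexane.
There is one C≡C triple bond, indicated by the ending -yne.
The numbering direction is chosen so that the substituent locant set {1,1} is lower than {6,6} at the first point of difference.
This places the triple bond between C-3 and C-4; two iodo groups at C-1.
The name is 1,1-diiodohex-3-yne.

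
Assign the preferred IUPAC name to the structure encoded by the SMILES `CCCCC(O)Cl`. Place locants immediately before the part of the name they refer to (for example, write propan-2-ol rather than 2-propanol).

The longest chain bearing the –OH group is 5 carbons long (pentane).
The highest-priority functional group is an alcohol (–OH), so the name ends in -ol.
Number the chain so that numbering from this end puts the hydroxyl group at C-1 rather than C-5.
That gives the hydroxyl at C-1; a chloro group at C-1.
The name is 1-chloropentan-1-ol.

1-chloropentan-1-ol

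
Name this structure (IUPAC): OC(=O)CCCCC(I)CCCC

6-iododecanoic acid

The longest chain bearing the –COOH group is 10 carbons long (decane).
A carboxylic acid (terminal –COOH) is the principal characteristic group, giving the suffix -oic acid.
The numbering direction is chosen so that the carboxylic acid carbon is C-1 by definition.
This places an iodo group at C-6.
The name is 6-iododecanoic acid.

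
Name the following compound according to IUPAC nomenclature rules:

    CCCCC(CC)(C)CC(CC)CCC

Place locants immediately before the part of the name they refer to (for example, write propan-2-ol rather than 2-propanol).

The parent chain contains 10 carbons (decane).
Choose the numbering such that the substituent locant set {4,6,6} is lower than {5,5,7} at the first point of difference.
With this numbering: ethyl groups at C-4 and C-6; a methyl group at C-6.
The substituents are ordered alphabetically, ignoring any di-/tri- multipliers.
The name is 4,6-diethyl-6-methyldecane.

4,6-diethyl-6-methyldecane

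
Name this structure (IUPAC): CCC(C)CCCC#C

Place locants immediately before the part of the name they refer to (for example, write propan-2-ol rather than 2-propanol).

6-methyloct-1-yne

Counting along the main chain through the multiple bond gives 8 carbons: the parent is octane.
A C≡C triple bond in the chain gives the infix -yne-.
Number the chain so that numbering from this end puts the triple bond at C-1 rather than C-7.
That gives the triple bond between C-1 and C-2; a methyl group at C-6.
The name is 6-methyloct-1-yne.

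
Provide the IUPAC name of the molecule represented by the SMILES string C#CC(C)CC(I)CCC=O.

The longest chain bearing the –CHO group and the multiple bond is 8 carbons long (octane).
The highest-priority functional group is an aldehyde (terminal –CHO), so the name ends in -al.
A C≡C triple bond in the chain gives the infix -yne-.
Number the chain so that the aldehyde carbon is C-1 by definition.
This places the triple bond between C-7 and C-8; an iodo group at C-4; a methyl group at C-6.
Prefixes are listed alphabetically: iodo, methyl.
Assembling the pieces gives 4-iodo-6-methyloct-7-ynal.

4-iodo-6-methyloct-7-ynal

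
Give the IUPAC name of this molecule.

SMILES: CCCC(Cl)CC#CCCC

The longest carbon chain that includes the multiple bond has 10 carbons, so the parent hydride is decane.
The chain contains a C≡C triple bond, so the unsaturation ending is -yne.
Choose the numbering such that numbering from this end puts the triple bond at C-4 rather than C-6.
This places the triple bond between C-4 and C-5; a chloro group at C-7.
The name is 7-chlorodec-4-yne.

7-chlorodec-4-yne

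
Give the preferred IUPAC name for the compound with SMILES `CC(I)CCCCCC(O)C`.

8-iodononan-2-ol

Counting along the main chain through the –OH group gives 9 carbons: the parent is nonane.
The highest-priority functional group is an alcohol (–OH), so the name ends in -ol.
The numbering direction is chosen so that numbering from this end puts the hydroxyl group at C-2 rather than C-8.
This places the hydroxyl at C-2; an iodo group at C-8.
Putting it together: 8-iodononan-2-ol.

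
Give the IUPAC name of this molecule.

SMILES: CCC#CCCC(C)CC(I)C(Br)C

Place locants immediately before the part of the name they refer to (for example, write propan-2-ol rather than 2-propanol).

The longest chain bearing the multiple bond is 11 carbons long (undecane).
A C≡C triple bond in the chain gives the infix -yne-.
The numbering direction is chosen so that numbering from this end puts the triple bond at C-3 rather than C-8.
This places the triple bond between C-3 and C-4; a bromo group at C-10; an iodo group at C-9; a methyl group at C-7.
Prefixes are listed alphabetically: bromo, iodo, methyl.
Putting it together: 10-bromo-9-iodo-7-methylundec-3-yne.

10-bromo-9-iodo-7-methylundec-3-yne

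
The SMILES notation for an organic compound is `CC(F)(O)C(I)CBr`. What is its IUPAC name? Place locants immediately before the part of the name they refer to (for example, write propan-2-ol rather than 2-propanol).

4-bromo-2-fluoro-3-iodobutan-2-ol

The longest chain bearing the –OH group is 4 carbons long (butane).
The highest-priority functional group is an alcohol (–OH), so the name ends in -ol.
Choose the numbering such that numbering from this end puts the hydroxyl group at C-2 rather than C-3.
With this numbering: the hydroxyl at C-2; a bromo group at C-4; a fluoro group at C-2; an iodo group at C-3.
The substituents are ordered alphabetically, ignoring any di-/tri- multipliers.
Putting it together: 4-bromo-2-fluoro-3-iodobutan-2-ol.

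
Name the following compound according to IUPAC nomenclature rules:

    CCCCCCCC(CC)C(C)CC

4-ethyl-3-methylundecane

The parent chain contains 11 carbons (undecane).
Number the chain so that the substituent locant set {3,4} is lower than {8,9} at the first point of difference.
That gives an ethyl group at C-4; a methyl group at C-3.
Prefixes are listed alphabetically: ethyl, methyl.
The name is 4-ethyl-3-methylundecane.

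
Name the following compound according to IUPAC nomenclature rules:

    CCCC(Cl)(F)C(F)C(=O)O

3-chloro-2,3-difluorohexanoic acid

Counting along the main chain through the –COOH group gives 6 carbons: the parent is hexane.
The principal characteristic group is a carboxylic acid (terminal –COOH), named with the suffix -oic acid.
Choose the numbering such that the carboxylic acid carbon is C-1 by definition.
That gives a chloro group at C-3; fluoro groups at C-2 and C-3.
The substituents are ordered alphabetically, ignoring any di-/tri- multipliers.
Putting it together: 3-chloro-2,3-difluorohexanoic acid.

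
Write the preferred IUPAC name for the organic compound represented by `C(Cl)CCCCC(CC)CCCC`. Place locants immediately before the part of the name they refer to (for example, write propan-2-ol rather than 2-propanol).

1-chloro-6-ethyldecane

The longest carbon chain is 10 atoms: the parent is decane.
Choose the numbering such that the substituent locant set {1,6} is lower than {5,10} at the first point of difference.
That gives a chloro group at C-1; an ethyl group at C-6.
The substituents are ordered alphabetically, ignoring any di-/tri- multipliers.
Putting it together: 1-chloro-6-ethyldecane.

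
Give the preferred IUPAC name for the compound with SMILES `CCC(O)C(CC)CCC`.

Counting along the main chain through the –OH group gives 7 carbons: the parent is heptane.
The highest-priority functional group is an alcohol (–OH), so the name ends in -ol.
Choose the numbering such that numbering from this end puts the hydroxyl group at C-3 rather than C-5.
This places the hydroxyl at C-3; an ethyl group at C-4.
Putting it together: 4-ethylheptan-3-ol.

4-ethylheptan-3-ol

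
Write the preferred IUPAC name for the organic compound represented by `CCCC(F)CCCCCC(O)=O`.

7-fluorodecanoic acid

The longest chain bearing the –COOH group is 10 carbons long (decane).
The principal characteristic group is a carboxylic acid (terminal –COOH), named with the suffix -oic acid.
Number the chain so that the carboxylic acid carbon is C-1 by definition.
This places a fluoro group at C-7.
Assembling the pieces gives 7-fluorodecanoic acid.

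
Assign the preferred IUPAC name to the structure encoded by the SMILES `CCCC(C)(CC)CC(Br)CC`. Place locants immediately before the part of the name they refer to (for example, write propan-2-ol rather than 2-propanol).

3-bromo-5-ethyl-5-methyloctane

The longest carbon chain is 8 atoms: the parent is octane.
Number the chain so that the substituent locant set {3,5,5} is lower than {4,4,6} at the first point of difference.
That gives a bromo group at C-3; an ethyl group at C-5; a methyl group at C-5.
The substituents are ordered alphabetically, ignoring any di-/tri- multipliers.
The name is 3-bromo-5-ethyl-5-methyloctane.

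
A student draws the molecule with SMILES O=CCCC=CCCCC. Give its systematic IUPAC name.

The longest chain bearing the –CHO group and the multiple bond is 9 carbons long (nonane).
An aldehyde (terminal –CHO) is the principal characteristic group, giving the suffix -al.
The chain contains a C=C double bond, so the unsaturation ending is -ene.
The numbering direction is chosen so that the aldehyde carbon is C-1 by definition.
With this numbering: the double bond between C-4 and C-5.
The name is non-4-enal.

non-4-enal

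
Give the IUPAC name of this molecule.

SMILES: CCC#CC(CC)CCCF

Counting along the main chain through the multiple bond gives 8 carbons: the parent is octane.
The chain contains a C≡C triple bond, so the unsaturation ending is -yne.
Number the chain so that numbering from this end puts the triple bond at C-3 rather than C-5.
With this numbering: the triple bond between C-3 and C-4; an ethyl group at C-5; a fluoro group at C-8.
Substituent prefixes are cited in alphabetical order (multiplying prefixes like di-/tri- are ignored for ordering).
The name is 5-ethyl-8-fluorooct-3-yne.

5-ethyl-8-fluorooct-3-yne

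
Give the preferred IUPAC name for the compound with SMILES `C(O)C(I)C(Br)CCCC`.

The longest carbon chain that includes the –OH group has 7 carbons, so the parent hydride is heptane.
The principal characteristic group is an alcohol (–OH), named with the suffix -ol.
Choose the numbering such that numbering from this end puts the hydroxyl group at C-1 rather than C-7.
With this numbering: the hydroxyl at C-1; a bromo group at C-3; an iodo group at C-2.
The substituents are ordered alphabetically, ignoring any di-/tri- multipliers.
The name is 3-bromo-2-iodoheptan-1-ol.

3-bromo-2-iodoheptan-1-ol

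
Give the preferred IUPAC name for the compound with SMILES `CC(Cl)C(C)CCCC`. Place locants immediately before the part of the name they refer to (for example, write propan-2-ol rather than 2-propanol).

The longest carbon chain is 7 atoms: the parent is heptane.
Number the chain so that the substituent locant set {2,3} is lower than {5,6} at the first point of difference.
With this numbering: a chloro group at C-2; a methyl group at C-3.
Substituent prefixes are cited in alphabetical order (multiplying prefixes like di-/tri- are ignored for ordering).
The name is 2-chloro-3-methylheptane.

2-chloro-3-methylheptane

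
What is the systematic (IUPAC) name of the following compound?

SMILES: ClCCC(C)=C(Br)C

Counting along the main chain through the multiple bond gives 5 carbons: the parent is pentane.
The chain contains a C=C double bond, so the unsaturation ending is -ene.
The numbering direction is chosen so that numbering from this end puts the double bond at C-2 rather than C-3.
With this numbering: the double bond between C-2 and C-3; a bromo group at C-2; a chloro group at C-5; a methyl group at C-3.
The substituents are ordered alphabetically, ignoring any di-/tri- multipliers.
Putting it together: 2-bromo-5-chloro-3-methylpent-2-ene.

2-bromo-5-chloro-3-methylpent-2-ene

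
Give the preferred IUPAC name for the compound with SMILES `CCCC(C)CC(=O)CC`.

5-methyloctan-3-one

Counting along the main chain through the carbonyl gives 8 carbons: the parent is octane.
A ketone (C=O on an internal carbon) is the principal characteristic group, giving the suffix -one.
The numbering direction is chosen so that numbering from this end puts the carbonyl group at C-3 rather than C-6.
This places the carbonyl at C-3; a methyl group at C-5.
Putting it together: 5-methyloctan-3-one.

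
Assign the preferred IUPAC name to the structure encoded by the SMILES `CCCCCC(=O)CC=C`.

non-1-en-4-one

Counting along the main chain through the carbonyl and the multiple bond gives 9 carbons: the parent is nonane.
The highest-priority functional group is a ketone (C=O on an internal carbon), so the name ends in -one.
The chain contains a C=C double bond, so the unsaturation ending is -ene.
Number the chain so that numbering from this end puts the carbonyl group at C-4 rather than C-6.
This places the carbonyl at C-4; the double bond between C-1 and C-2.
The name is non-1-en-4-one.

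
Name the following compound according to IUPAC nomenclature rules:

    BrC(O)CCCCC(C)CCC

The longest carbon chain that includes the –OH group has 9 carbons, so the parent hydride is nonane.
An alcohol (–OH) is the principal characteristic group, giving the suffix -ol.
Number the chain so that numbering from this end puts the hydroxyl group at C-1 rather than C-9.
That gives the hydroxyl at C-1; a bromo group at C-1; a methyl group at C-6.
Substituent prefixes are cited in alphabetical order (multiplying prefixes like di-/tri- are ignored for ordering).
Putting it together: 1-bromo-6-methylnonan-1-ol.

1-bromo-6-methylnonan-1-ol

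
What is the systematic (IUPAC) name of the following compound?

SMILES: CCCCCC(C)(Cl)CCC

4-chloro-4-methylnonane

The longest carbon chain is 9 atoms: the parent is nonane.
Choose the numbering such that the substituent locant set {4,4} is lower than {6,6} at the first point of difference.
With this numbering: a chloro group at C-4; a methyl group at C-4.
The substituents are ordered alphabetically, ignoring any di-/tri- multipliers.
Putting it together: 4-chloro-4-methylnonane.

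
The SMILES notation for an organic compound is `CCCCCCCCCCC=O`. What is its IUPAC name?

undecanal

The longest chain bearing the –CHO group is 11 carbons long (undecane).
The highest-priority functional group is an aldehyde (terminal –CHO), so the name ends in -al.
Number the chain so that the aldehyde carbon is C-1 by definition.
Putting it together: undecanal.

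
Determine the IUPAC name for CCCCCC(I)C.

2-iodoheptane

The parent chain contains 7 carbons (heptane).
Number the chain so that the substituent locant set {2} is lower than {6} at the first point of difference.
That gives an iodo group at C-2.
Putting it together: 2-iodoheptane.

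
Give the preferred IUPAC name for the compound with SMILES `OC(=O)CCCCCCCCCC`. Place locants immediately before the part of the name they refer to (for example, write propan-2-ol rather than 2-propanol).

undecanoic acid

Counting along the main chain through the –COOH group gives 11 carbons: the parent is undecane.
The principal characteristic group is a carboxylic acid (terminal –COOH), named with the suffix -oic acid.
Number the chain so that the carboxylic acid carbon is C-1 by definition.
The name is undecanoic acid.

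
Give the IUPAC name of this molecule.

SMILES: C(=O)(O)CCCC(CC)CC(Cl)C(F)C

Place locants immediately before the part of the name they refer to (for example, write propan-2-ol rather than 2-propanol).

7-chloro-5-ethyl-8-fluorononanoic acid

The longest chain bearing the –COOH group is 9 carbons long (nonane).
The highest-priority functional group is a carboxylic acid (terminal –COOH), so the name ends in -oic acid.
Choose the numbering such that the carboxylic acid carbon is C-1 by definition.
With this numbering: a chloro group at C-7; an ethyl group at C-5; a fluoro group at C-8.
Prefixes are listed alphabetically: chloro, ethyl, fluoro.
The name is 7-chloro-5-ethyl-8-fluorononanoic acid.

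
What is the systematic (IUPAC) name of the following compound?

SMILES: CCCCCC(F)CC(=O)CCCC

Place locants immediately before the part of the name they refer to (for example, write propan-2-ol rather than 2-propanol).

7-fluorododecan-5-one

Counting along the main chain through the carbonyl gives 12 carbons: the parent is dodecane.
The principal characteristic group is a ketone (C=O on an internal carbon), named with the suffix -one.
Number the chain so that numbering from this end puts the carbonyl group at C-5 rather than C-8.
With this numbering: the carbonyl at C-5; a fluoro group at C-7.
Putting it together: 7-fluorododecan-5-one.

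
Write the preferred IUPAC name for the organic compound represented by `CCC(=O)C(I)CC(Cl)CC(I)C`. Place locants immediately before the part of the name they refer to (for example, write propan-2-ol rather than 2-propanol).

Counting along the main chain through the carbonyl gives 9 carbons: the parent is nonane.
A ketone (C=O on an internal carbon) is the principal characteristic group, giving the suffix -one.
Choose the numbering such that numbering from this end puts the carbonyl group at C-3 rather than C-7.
This places the carbonyl at C-3; a chloro group at C-6; iodo groups at C-4 and C-8.
Prefixes are listed alphabetically: chloro, iodo.
Assembling the pieces gives 6-chloro-4,8-diiodononan-3-one.

6-chloro-4,8-diiodononan-3-one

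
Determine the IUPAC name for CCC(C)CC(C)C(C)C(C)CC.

3,4,5,7-tetramethylnonane

The longest continuous carbon chain has 9 atoms, so the parent hydride is nonane.
Choose the numbering such that the substituent locant set {3,4,5,7} is lower than {3,5,6,7} at the first point of difference.
That gives methyl groups at C-3 and C-4 and C-5 and C-7.
The name is 3,4,5,7-tetramethylnonane.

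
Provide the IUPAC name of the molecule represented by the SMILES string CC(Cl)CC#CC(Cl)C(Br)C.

Counting along the main chain through the multiple bond gives 8 carbons: the parent is octane.
There is one C≡C triple bond, indicated by the ending -yne.
Choose the numbering such that the substituent locant set {2,3,7} is lower than {2,6,7} at the first point of difference.
This places the triple bond between C-4 and C-5; a bromo group at C-2; chloro groups at C-3 and C-7.
Prefixes are listed alphabetically: bromo, chloro.
Putting it together: 2-bromo-3,7-dichlorooct-4-yne.

2-bromo-3,7-dichlorooct-4-yne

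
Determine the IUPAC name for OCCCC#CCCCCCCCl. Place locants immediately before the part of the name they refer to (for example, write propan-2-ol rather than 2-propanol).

11-chloroundec-4-yn-1-ol

The longest chain bearing the –OH group and the multiple bond is 11 carbons long (undecane).
The principal characteristic group is an alcohol (–OH), named with the suffix -ol.
A C≡C triple bond in the chain gives the infix -yne-.
The numbering direction is chosen so that numbering from this end puts the hydroxyl group at C-1 rather than C-11.
That gives the hydroxyl at C-1; the triple bond between C-4 and C-5; a chloro group at C-11.
Assembling the pieces gives 11-chloroundec-4-yn-1-ol.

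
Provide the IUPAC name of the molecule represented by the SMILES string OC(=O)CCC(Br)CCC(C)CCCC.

4-bromo-7-methylundecanoic acid

Counting along the main chain through the –COOH group gives 11 carbons: the parent is undecane.
The highest-priority functional group is a carboxylic acid (terminal –COOH), so the name ends in -oic acid.
The numbering direction is chosen so that the carboxylic acid carbon is C-1 by definition.
That gives a bromo group at C-4; a methyl group at C-7.
Prefixes are listed alphabetically: bromo, methyl.
Putting it together: 4-bromo-7-methylundecanoic acid.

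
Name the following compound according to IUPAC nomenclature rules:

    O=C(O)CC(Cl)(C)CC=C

The longest carbon chain that includes the –COOH group and the multiple bond has 6 carbons, so the parent hydride is hexane.
A carboxylic acid (terminal –COOH) is the principal characteristic group, giving the suffix -oic acid.
The chain contains a C=C double bond, so the unsaturation ending is -ene.
Number the chain so that the carboxylic acid carbon is C-1 by definition.
This places the double bond between C-5 and C-6; a chloro group at C-3; a methyl group at C-3.
The substituents are ordered alphabetically, ignoring any di-/tri- multipliers.
Putting it together: 3-chloro-3-methylhex-5-enoic acid.

3-chloro-3-methylhex-5-enoic acid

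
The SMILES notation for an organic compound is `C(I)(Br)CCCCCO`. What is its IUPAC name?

Counting along the main chain through the –OH group gives 6 carbons: the parent is hexane.
An alcohol (–OH) is the principal characteristic group, giving the suffix -ol.
The numbering direction is chosen so that numbering from this end puts the hydroxyl group at C-1 rather than C-6.
This places the hydroxyl at C-1; a bromo group at C-6; an iodo group at C-6.
Substituent prefixes are cited in alphabetical order (multiplying prefixes like di-/tri- are ignored for ordering).
Assembling the pieces gives 6-bromo-6-iodohexan-1-ol.

6-bromo-6-iodohexan-1-ol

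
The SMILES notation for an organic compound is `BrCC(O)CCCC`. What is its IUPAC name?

1-bromohexan-2-ol

Counting along the main chain through the –OH group gives 6 carbons: the parent is hexane.
The principal characteristic group is an alcohol (–OH), named with the suffix -ol.
The numbering direction is chosen so that numbering from this end puts the hydroxyl group at C-2 rather than C-5.
That gives the hydroxyl at C-2; a bromo group at C-1.
Assembling the pieces gives 1-bromohexan-2-ol.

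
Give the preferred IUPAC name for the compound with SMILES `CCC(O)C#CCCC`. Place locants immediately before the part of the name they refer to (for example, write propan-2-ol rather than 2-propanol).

The longest carbon chain that includes the –OH group and the multiple bond has 8 carbons, so the parent hydride is octane.
The highest-priority functional group is an alcohol (–OH), so the name ends in -ol.
There is one C≡C triple bond, indicated by the ending -yne.
The numbering direction is chosen so that numbering from this end puts the hydroxyl group at C-3 rather than C-6.
With this numbering: the hydroxyl at C-3; the triple bond between C-4 and C-5.
Assembling the pieces gives oct-4-yn-3-ol.

oct-4-yn-3-ol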